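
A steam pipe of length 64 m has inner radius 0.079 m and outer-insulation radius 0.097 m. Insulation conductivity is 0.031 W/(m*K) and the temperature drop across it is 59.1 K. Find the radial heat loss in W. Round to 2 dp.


Q = 2*pi*0.031*64*59.1/ln(0.097/0.079) = 3589.20 W

3589.20 W


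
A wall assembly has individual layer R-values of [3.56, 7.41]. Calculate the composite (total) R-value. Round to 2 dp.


R_total = 3.56 + 7.41 = 10.97

10.97


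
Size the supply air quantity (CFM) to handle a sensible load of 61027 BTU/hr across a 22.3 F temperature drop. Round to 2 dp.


CFM = 61027 / (1.08 * 22.3) = 2533.92

2533.92 CFM


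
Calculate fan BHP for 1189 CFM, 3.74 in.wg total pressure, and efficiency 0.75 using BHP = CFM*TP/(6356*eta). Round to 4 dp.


BHP = 1189 * 3.74 / (6356 * 0.75) = 0.9328 hp

0.9328 hp


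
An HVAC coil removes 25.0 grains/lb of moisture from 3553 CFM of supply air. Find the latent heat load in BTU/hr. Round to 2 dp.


Q = 0.68 * 3553 * 25.0 = 60401.00 BTU/hr

60401.00 BTU/hr


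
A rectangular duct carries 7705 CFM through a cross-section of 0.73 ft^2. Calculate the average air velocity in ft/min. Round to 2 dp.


V = 7705 / 0.73 = 10554.79 ft/min

10554.79 ft/min


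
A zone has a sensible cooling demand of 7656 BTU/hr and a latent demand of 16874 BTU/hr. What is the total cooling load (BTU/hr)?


Qt = 7656 + 16874 = 24530 BTU/hr

24530 BTU/hr


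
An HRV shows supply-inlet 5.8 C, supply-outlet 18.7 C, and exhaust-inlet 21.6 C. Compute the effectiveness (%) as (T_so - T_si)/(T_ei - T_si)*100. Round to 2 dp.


eff = (18.7-5.8)/(21.6-5.8)*100 = 81.65 %

81.65 %


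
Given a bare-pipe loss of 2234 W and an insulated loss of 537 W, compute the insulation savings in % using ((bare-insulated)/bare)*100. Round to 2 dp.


Savings = ((2234-537)/2234)*100 = 75.96 %

75.96 %


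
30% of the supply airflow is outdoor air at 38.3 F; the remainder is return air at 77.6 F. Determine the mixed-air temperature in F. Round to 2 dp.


T_mix = 0.3*38.3 + 0.7*77.6 = 65.81 F

65.81 F


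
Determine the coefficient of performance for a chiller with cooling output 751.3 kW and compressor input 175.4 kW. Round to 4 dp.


COP = 751.3 / 175.4 = 4.2834

4.2834


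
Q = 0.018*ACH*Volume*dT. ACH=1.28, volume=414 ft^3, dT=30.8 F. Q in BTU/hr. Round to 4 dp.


Q = 0.018 * 1.28 * 414 * 30.8 = 293.7876 BTU/hr

293.7876 BTU/hr


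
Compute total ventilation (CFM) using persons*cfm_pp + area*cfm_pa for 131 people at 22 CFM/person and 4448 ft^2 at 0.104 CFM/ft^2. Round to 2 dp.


Total = 131*22 + 4448*0.104 = 3344.59 CFM

3344.59 CFM


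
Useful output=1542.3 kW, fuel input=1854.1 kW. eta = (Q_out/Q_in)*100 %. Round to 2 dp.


eta = (1542.3/1854.1)*100 = 83.18 %

83.18 %


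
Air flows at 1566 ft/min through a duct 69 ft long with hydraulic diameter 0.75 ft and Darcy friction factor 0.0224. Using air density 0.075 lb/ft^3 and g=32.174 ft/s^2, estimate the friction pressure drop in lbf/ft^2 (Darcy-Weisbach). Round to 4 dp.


v_fps = 1566/60 = 26.1 ft/s
dp = 0.0224*(69/0.75)*0.075*26.1^2/(2*32.174) = 1.6362 lbf/ft^2

1.6362 lbf/ft^2


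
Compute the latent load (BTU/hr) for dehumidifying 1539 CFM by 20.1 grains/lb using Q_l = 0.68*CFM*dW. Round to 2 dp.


Q = 0.68 * 1539 * 20.1 = 21035.05 BTU/hr

21035.05 BTU/hr


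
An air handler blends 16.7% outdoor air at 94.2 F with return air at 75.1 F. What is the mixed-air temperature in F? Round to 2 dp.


T_mix = 75.1 + (16.7/100)*(94.2-75.1) = 78.29 F

78.29 F


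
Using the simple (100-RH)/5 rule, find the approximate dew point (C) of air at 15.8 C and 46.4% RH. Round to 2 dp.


Td = 15.8 - (100-46.4)/5 = 5.08 C

5.08 C


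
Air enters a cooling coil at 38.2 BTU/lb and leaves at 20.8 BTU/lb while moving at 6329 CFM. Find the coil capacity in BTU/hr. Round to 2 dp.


Q = 4.5 * 6329 * (38.2 - 20.8) = 495560.70 BTU/hr

495560.70 BTU/hr


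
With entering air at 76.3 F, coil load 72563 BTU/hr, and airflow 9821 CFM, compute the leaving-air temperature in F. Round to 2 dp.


dT = 72563/(1.08*9821) = 6.8413
T_leave = 76.3 - 6.8413 = 69.46 F

69.46 F


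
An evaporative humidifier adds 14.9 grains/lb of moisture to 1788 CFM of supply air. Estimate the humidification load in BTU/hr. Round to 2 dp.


Q = 0.68 * 1788 * 14.9 = 18116.02 BTU/hr

18116.02 BTU/hr


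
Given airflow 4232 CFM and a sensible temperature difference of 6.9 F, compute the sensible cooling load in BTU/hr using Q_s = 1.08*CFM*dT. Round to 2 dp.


Q = 1.08 * 4232 * 6.9 = 31536.86 BTU/hr

31536.86 BTU/hr


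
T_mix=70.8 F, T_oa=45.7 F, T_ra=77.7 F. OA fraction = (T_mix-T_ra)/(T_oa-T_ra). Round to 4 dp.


frac = (70.8 - 77.7) / (45.7 - 77.7) = 0.2156

0.2156


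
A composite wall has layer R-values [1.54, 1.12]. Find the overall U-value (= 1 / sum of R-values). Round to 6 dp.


R_total = 1.54 + 1.12 = 2.66
U = 1/2.66 = 0.375940

0.375940


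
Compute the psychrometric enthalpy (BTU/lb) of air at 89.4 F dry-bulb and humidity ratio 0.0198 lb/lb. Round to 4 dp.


h = 0.24*89.4 + 0.0198*(1061+0.444*89.4) = 43.2497 BTU/lb

43.2497 BTU/lb


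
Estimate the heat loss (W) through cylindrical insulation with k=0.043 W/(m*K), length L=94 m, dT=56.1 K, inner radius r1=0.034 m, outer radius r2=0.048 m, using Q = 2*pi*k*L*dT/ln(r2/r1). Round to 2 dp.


Q = 2*pi*0.043*94*56.1/ln(0.048/0.034) = 4131.62 W

4131.62 W


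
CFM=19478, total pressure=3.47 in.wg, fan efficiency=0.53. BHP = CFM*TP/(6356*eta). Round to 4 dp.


BHP = 19478 * 3.47 / (6356 * 0.53) = 20.0638 hp

20.0638 hp


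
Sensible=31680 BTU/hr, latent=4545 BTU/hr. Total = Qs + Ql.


Qt = 31680 + 4545 = 36225 BTU/hr

36225 BTU/hr


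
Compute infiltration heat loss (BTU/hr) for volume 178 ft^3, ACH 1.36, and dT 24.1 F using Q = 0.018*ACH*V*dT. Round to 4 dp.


Q = 0.018 * 1.36 * 178 * 24.1 = 105.0143 BTU/hr

105.0143 BTU/hr


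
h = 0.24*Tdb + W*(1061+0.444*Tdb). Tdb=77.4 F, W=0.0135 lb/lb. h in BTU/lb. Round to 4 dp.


h = 0.24*77.4 + 0.0135*(1061+0.444*77.4) = 33.3634 BTU/lb

33.3634 BTU/lb


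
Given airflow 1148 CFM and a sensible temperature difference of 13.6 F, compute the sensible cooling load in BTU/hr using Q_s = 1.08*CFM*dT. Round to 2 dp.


Q = 1.08 * 1148 * 13.6 = 16861.82 BTU/hr

16861.82 BTU/hr


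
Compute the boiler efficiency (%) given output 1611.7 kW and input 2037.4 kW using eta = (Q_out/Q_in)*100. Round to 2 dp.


eta = (1611.7/2037.4)*100 = 79.11 %

79.11 %


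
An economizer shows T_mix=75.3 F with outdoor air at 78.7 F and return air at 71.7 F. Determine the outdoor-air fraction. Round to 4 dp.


frac = (75.3 - 71.7) / (78.7 - 71.7) = 0.5143

0.5143


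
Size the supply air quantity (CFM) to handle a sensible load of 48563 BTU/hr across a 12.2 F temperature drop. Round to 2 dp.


CFM = 48563 / (1.08 * 12.2) = 3685.72

3685.72 CFM


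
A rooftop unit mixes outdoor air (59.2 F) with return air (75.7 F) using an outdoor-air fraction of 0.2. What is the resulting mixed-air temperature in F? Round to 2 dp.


T_mix = 0.2*59.2 + 0.8*75.7 = 72.40 F

72.40 F


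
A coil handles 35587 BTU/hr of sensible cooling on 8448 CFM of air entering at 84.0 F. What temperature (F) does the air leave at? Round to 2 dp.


dT = 35587/(1.08*8448) = 3.9004
T_leave = 84.0 - 3.9004 = 80.10 F

80.10 F


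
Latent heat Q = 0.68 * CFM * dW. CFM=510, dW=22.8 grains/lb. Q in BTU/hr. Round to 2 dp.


Q = 0.68 * 510 * 22.8 = 7907.04 BTU/hr

7907.04 BTU/hr


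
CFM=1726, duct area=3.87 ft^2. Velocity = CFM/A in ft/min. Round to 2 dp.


V = 1726 / 3.87 = 445.99 ft/min

445.99 ft/min


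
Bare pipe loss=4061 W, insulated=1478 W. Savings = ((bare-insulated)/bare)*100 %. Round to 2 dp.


Savings = ((4061-1478)/4061)*100 = 63.61 %

63.61 %


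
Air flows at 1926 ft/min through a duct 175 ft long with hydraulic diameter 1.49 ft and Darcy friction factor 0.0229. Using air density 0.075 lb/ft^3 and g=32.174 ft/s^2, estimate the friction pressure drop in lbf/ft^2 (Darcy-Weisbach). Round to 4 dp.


v_fps = 1926/60 = 32.1 ft/s
dp = 0.0229*(175/1.49)*0.075*32.1^2/(2*32.174) = 3.2302 lbf/ft^2

3.2302 lbf/ft^2


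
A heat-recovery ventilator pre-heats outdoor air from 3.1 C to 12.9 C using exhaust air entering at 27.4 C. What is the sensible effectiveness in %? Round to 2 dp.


eff = (12.9-3.1)/(27.4-3.1)*100 = 40.33 %

40.33 %


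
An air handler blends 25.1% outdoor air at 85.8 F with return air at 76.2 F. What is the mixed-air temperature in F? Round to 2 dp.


T_mix = 76.2 + (25.1/100)*(85.8-76.2) = 78.61 F

78.61 F


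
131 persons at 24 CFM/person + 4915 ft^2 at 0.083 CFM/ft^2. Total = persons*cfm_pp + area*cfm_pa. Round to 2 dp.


Total = 131*24 + 4915*0.083 = 3551.95 CFM

3551.95 CFM


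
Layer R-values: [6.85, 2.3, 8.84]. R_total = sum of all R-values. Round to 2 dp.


R_total = 6.85 + 2.3 + 8.84 = 17.99

17.99


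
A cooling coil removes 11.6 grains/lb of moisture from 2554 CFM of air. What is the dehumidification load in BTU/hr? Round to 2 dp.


Q = 0.68 * 2554 * 11.6 = 20145.95 BTU/hr

20145.95 BTU/hr


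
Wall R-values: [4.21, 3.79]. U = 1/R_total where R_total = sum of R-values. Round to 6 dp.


R_total = 4.21 + 3.79 = 8.00
U = 1/8.00 = 0.125000

0.125000


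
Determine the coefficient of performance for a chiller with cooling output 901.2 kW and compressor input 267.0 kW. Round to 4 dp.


COP = 901.2 / 267.0 = 3.3753

3.3753


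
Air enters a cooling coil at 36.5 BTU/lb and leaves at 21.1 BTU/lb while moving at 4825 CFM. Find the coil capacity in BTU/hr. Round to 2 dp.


Q = 4.5 * 4825 * (36.5 - 21.1) = 334372.50 BTU/hr

334372.50 BTU/hr


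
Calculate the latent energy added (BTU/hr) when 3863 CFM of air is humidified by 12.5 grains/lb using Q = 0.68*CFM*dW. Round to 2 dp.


Q = 0.68 * 3863 * 12.5 = 32835.50 BTU/hr

32835.50 BTU/hr


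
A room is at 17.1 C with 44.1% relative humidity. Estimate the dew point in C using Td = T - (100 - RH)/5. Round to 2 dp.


Td = 17.1 - (100-44.1)/5 = 5.92 C

5.92 C


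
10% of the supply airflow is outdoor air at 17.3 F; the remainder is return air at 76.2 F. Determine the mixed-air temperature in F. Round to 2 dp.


T_mix = 0.1*17.3 + 0.9*76.2 = 70.31 F

70.31 F


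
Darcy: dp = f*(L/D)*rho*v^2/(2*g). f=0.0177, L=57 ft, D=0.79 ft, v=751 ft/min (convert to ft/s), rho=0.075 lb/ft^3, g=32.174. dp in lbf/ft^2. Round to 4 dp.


v_fps = 751/60 = 12.5167 ft/s
dp = 0.0177*(57/0.79)*0.075*12.5167^2/(2*32.174) = 0.2332 lbf/ft^2

0.2332 lbf/ft^2


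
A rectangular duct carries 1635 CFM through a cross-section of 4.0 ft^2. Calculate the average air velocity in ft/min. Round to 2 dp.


V = 1635 / 4.0 = 408.75 ft/min

408.75 ft/min


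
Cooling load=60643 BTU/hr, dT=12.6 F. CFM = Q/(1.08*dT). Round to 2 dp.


CFM = 60643 / (1.08 * 12.6) = 4456.42

4456.42 CFM


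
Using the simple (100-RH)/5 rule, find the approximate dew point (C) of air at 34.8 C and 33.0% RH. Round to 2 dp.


Td = 34.8 - (100-33.0)/5 = 21.40 C

21.40 C


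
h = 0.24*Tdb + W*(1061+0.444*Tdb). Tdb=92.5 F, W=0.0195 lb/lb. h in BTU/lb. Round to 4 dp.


h = 0.24*92.5 + 0.0195*(1061+0.444*92.5) = 43.6904 BTU/lb

43.6904 BTU/lb


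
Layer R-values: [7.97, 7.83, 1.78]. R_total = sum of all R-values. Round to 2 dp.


R_total = 7.97 + 7.83 + 1.78 = 17.58

17.58


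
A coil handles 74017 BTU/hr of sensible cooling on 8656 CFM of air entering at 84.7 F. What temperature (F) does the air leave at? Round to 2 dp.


dT = 74017/(1.08*8656) = 7.9175
T_leave = 84.7 - 7.9175 = 76.78 F

76.78 F


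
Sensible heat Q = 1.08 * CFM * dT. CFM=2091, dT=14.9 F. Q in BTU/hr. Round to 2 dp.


Q = 1.08 * 2091 * 14.9 = 33648.37 BTU/hr

33648.37 BTU/hr


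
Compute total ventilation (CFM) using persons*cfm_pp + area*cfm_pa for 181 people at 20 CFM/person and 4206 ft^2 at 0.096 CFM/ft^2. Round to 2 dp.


Total = 181*20 + 4206*0.096 = 4023.78 CFM

4023.78 CFM


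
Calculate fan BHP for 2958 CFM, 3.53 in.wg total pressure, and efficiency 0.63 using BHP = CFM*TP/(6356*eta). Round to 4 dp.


BHP = 2958 * 3.53 / (6356 * 0.63) = 2.6076 hp

2.6076 hp


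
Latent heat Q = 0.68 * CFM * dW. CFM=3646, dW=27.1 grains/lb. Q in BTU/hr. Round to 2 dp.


Q = 0.68 * 3646 * 27.1 = 67188.49 BTU/hr

67188.49 BTU/hr


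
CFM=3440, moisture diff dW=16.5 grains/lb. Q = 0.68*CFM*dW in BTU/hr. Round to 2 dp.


Q = 0.68 * 3440 * 16.5 = 38596.80 BTU/hr

38596.80 BTU/hr


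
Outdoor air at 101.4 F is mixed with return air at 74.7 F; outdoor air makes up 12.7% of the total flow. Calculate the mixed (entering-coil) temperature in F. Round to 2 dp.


T_mix = 74.7 + (12.7/100)*(101.4-74.7) = 78.09 F

78.09 F


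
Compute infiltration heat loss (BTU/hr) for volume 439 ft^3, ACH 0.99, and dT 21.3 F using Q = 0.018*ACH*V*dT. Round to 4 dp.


Q = 0.018 * 0.99 * 439 * 21.3 = 166.6295 BTU/hr

166.6295 BTU/hr


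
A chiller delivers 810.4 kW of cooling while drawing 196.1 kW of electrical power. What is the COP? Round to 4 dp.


COP = 810.4 / 196.1 = 4.1326

4.1326


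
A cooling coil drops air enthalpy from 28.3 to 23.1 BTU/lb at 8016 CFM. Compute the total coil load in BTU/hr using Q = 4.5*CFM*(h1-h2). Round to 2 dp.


Q = 4.5 * 8016 * (28.3 - 23.1) = 187574.40 BTU/hr

187574.40 BTU/hr


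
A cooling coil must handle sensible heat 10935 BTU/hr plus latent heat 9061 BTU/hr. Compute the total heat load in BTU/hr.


Qt = 10935 + 9061 = 19996 BTU/hr

19996 BTU/hr


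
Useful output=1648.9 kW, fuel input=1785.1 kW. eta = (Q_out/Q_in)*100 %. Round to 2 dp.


eta = (1648.9/1785.1)*100 = 92.37 %

92.37 %


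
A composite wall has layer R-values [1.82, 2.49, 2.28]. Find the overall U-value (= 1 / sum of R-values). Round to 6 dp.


R_total = 1.82 + 2.49 + 2.28 = 6.59
U = 1/6.59 = 0.151745

0.151745


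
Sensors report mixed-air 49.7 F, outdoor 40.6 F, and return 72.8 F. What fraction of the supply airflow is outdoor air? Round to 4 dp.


frac = (49.7 - 72.8) / (40.6 - 72.8) = 0.7174

0.7174


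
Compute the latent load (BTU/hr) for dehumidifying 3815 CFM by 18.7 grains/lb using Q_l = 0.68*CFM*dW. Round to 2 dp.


Q = 0.68 * 3815 * 18.7 = 48511.54 BTU/hr

48511.54 BTU/hr


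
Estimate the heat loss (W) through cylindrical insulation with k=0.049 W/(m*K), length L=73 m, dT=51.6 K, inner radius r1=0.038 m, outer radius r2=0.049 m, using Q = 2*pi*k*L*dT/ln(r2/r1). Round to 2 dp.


Q = 2*pi*0.049*73*51.6/ln(0.049/0.038) = 4561.57 W

4561.57 W


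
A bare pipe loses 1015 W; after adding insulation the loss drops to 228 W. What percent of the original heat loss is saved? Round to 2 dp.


Savings = ((1015-228)/1015)*100 = 77.54 %

77.54 %


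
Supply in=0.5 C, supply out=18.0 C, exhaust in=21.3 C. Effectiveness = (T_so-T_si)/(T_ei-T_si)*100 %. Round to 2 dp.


eff = (18.0-0.5)/(21.3-0.5)*100 = 84.13 %

84.13 %


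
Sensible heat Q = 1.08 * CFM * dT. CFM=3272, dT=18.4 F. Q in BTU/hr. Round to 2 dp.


Q = 1.08 * 3272 * 18.4 = 65021.18 BTU/hr

65021.18 BTU/hr


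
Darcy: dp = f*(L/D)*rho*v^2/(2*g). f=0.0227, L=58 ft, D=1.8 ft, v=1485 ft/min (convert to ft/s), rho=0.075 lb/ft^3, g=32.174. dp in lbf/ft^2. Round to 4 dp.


v_fps = 1485/60 = 24.75 ft/s
dp = 0.0227*(58/1.8)*0.075*24.75^2/(2*32.174) = 0.5222 lbf/ft^2

0.5222 lbf/ft^2


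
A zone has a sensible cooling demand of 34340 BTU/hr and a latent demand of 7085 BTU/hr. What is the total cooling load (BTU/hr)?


Qt = 34340 + 7085 = 41425 BTU/hr

41425 BTU/hr


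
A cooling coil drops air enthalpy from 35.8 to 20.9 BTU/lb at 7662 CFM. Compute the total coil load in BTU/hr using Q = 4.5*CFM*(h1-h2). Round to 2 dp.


Q = 4.5 * 7662 * (35.8 - 20.9) = 513737.10 BTU/hr

513737.10 BTU/hr


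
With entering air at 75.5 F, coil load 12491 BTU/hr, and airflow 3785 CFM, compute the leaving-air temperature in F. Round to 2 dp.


dT = 12491/(1.08*3785) = 3.0557
T_leave = 75.5 - 3.0557 = 72.44 F

72.44 F


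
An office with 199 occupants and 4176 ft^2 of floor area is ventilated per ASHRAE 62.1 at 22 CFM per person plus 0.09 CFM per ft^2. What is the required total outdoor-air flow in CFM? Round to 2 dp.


Total = 199*22 + 4176*0.09 = 4753.84 CFM

4753.84 CFM


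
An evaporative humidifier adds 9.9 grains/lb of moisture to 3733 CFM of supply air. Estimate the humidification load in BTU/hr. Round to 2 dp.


Q = 0.68 * 3733 * 9.9 = 25130.56 BTU/hr

25130.56 BTU/hr


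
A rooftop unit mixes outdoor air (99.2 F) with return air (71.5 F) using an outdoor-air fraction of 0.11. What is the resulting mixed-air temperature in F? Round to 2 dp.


T_mix = 0.11*99.2 + 0.89*71.5 = 74.55 F

74.55 F


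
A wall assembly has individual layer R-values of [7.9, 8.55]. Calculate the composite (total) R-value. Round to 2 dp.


R_total = 7.9 + 8.55 = 16.45

16.45


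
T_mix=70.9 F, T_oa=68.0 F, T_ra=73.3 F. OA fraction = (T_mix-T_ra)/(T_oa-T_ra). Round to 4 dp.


frac = (70.9 - 73.3) / (68.0 - 73.3) = 0.4528

0.4528


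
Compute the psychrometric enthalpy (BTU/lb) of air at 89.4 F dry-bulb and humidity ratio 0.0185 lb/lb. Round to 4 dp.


h = 0.24*89.4 + 0.0185*(1061+0.444*89.4) = 41.8188 BTU/lb

41.8188 BTU/lb


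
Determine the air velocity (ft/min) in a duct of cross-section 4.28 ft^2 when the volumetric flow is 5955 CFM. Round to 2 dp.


V = 5955 / 4.28 = 1391.36 ft/min

1391.36 ft/min


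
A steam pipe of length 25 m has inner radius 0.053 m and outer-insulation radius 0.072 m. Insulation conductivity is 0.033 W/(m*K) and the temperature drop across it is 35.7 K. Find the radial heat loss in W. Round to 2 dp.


Q = 2*pi*0.033*25*35.7/ln(0.072/0.053) = 604.02 W

604.02 W


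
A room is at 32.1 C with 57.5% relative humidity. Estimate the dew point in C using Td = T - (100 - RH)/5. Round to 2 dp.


Td = 32.1 - (100-57.5)/5 = 23.60 C

23.60 C


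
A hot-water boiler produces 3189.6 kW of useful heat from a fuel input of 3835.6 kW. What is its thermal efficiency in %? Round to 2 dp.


eta = (3189.6/3835.6)*100 = 83.16 %

83.16 %


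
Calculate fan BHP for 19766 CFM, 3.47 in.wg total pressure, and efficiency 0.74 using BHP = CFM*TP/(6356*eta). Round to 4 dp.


BHP = 19766 * 3.47 / (6356 * 0.74) = 14.5825 hp

14.5825 hp


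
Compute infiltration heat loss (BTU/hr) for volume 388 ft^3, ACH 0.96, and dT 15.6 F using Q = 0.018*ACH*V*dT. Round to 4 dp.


Q = 0.018 * 0.96 * 388 * 15.6 = 104.5924 BTU/hr

104.5924 BTU/hr


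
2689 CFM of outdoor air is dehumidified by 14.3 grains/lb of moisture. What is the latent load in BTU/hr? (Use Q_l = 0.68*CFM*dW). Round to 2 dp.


Q = 0.68 * 2689 * 14.3 = 26147.84 BTU/hr

26147.84 BTU/hr


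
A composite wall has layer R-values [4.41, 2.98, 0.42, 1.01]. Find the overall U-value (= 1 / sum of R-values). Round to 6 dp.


R_total = 4.41 + 2.98 + 0.42 + 1.01 = 8.82
U = 1/8.82 = 0.113379

0.113379


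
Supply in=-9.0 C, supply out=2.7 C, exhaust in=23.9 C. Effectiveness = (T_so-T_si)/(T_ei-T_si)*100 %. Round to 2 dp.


eff = (2.7-(-9.0))/(23.9-(-9.0))*100 = 35.56 %

35.56 %


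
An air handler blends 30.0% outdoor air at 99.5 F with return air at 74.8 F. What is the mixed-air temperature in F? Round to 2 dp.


T_mix = 74.8 + (30.0/100)*(99.5-74.8) = 82.21 F

82.21 F


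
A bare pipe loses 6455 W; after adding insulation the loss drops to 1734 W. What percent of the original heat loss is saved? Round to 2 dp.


Savings = ((6455-1734)/6455)*100 = 73.14 %

73.14 %


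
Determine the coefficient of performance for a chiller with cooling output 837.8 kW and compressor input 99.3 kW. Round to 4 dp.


COP = 837.8 / 99.3 = 8.4371

8.4371


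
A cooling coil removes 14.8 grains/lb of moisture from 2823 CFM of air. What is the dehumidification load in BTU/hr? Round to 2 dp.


Q = 0.68 * 2823 * 14.8 = 28410.67 BTU/hr

28410.67 BTU/hr


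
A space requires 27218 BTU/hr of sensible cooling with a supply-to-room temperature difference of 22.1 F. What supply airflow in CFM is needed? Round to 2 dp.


CFM = 27218 / (1.08 * 22.1) = 1140.36

1140.36 CFM


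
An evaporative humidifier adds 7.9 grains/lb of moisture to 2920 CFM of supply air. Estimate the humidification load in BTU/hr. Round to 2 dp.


Q = 0.68 * 2920 * 7.9 = 15686.24 BTU/hr

15686.24 BTU/hr


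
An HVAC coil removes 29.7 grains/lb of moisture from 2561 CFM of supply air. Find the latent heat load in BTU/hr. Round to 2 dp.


Q = 0.68 * 2561 * 29.7 = 51721.96 BTU/hr

51721.96 BTU/hr


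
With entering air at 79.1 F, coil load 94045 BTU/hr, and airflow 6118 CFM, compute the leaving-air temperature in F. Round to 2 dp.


dT = 94045/(1.08*6118) = 14.2332
T_leave = 79.1 - 14.2332 = 64.87 F

64.87 F


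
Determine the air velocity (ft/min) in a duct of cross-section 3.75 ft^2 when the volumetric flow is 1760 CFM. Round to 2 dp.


V = 1760 / 3.75 = 469.33 ft/min

469.33 ft/min


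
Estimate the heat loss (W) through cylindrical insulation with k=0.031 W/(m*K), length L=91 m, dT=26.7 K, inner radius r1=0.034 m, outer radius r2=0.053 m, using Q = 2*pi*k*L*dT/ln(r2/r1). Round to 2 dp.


Q = 2*pi*0.031*91*26.7/ln(0.053/0.034) = 1066.05 W

1066.05 W


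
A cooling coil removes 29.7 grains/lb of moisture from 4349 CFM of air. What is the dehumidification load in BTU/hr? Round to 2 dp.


Q = 0.68 * 4349 * 29.7 = 87832.40 BTU/hr

87832.40 BTU/hr


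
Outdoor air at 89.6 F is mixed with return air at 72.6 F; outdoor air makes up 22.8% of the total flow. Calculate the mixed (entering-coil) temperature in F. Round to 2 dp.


T_mix = 72.6 + (22.8/100)*(89.6-72.6) = 76.48 F

76.48 F


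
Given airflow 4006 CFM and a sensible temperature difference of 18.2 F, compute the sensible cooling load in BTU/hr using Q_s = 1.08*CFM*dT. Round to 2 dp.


Q = 1.08 * 4006 * 18.2 = 78741.94 BTU/hr

78741.94 BTU/hr


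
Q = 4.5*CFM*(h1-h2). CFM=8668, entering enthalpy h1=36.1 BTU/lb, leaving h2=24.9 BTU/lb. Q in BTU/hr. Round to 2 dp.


Q = 4.5 * 8668 * (36.1 - 24.9) = 436867.20 BTU/hr

436867.20 BTU/hr


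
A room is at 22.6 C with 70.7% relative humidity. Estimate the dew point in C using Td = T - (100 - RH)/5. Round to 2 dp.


Td = 22.6 - (100-70.7)/5 = 16.74 C

16.74 C


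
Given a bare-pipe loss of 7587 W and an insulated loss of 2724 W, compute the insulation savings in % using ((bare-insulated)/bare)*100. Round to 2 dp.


Savings = ((7587-2724)/7587)*100 = 64.10 %

64.10 %


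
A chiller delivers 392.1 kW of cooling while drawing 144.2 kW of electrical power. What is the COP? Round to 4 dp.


COP = 392.1 / 144.2 = 2.7191

2.7191


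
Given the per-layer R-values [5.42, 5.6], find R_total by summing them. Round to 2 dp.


R_total = 5.42 + 5.6 = 11.02

11.02


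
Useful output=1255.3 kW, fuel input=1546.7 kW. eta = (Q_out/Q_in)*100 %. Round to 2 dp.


eta = (1255.3/1546.7)*100 = 81.16 %

81.16 %


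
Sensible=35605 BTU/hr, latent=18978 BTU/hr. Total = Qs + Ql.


Qt = 35605 + 18978 = 54583 BTU/hr

54583 BTU/hr


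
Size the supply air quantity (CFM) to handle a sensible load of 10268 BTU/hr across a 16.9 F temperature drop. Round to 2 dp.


CFM = 10268 / (1.08 * 16.9) = 562.57

562.57 CFM


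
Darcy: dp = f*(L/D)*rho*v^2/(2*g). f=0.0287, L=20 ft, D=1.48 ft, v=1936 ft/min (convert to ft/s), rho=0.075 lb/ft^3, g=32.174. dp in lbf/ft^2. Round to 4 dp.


v_fps = 1936/60 = 32.2667 ft/s
dp = 0.0287*(20/1.48)*0.075*32.2667^2/(2*32.174) = 0.4706 lbf/ft^2

0.4706 lbf/ft^2


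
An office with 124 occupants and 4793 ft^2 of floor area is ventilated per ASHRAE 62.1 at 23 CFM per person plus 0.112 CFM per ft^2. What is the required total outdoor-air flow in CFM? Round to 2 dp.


Total = 124*23 + 4793*0.112 = 3388.82 CFM

3388.82 CFM


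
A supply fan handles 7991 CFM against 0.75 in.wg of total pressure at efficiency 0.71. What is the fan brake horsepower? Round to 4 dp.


BHP = 7991 * 0.75 / (6356 * 0.71) = 1.3281 hp

1.3281 hp


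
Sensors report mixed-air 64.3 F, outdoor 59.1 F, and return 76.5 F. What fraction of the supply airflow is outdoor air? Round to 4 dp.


frac = (64.3 - 76.5) / (59.1 - 76.5) = 0.7011

0.7011


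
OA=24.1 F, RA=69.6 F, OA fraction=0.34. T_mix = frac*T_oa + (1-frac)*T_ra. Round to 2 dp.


T_mix = 0.34*24.1 + 0.66*69.6 = 54.13 F

54.13 F


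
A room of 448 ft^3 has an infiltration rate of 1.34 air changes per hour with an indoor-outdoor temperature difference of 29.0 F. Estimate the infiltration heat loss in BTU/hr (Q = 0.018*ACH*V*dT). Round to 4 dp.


Q = 0.018 * 1.34 * 448 * 29.0 = 313.3670 BTU/hr

313.3670 BTU/hr


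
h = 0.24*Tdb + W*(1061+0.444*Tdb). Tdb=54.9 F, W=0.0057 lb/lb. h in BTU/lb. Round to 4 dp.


h = 0.24*54.9 + 0.0057*(1061+0.444*54.9) = 19.3626 BTU/lb

19.3626 BTU/lb


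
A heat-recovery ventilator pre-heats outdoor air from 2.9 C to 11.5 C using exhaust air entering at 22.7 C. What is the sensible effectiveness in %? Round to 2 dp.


eff = (11.5-2.9)/(22.7-2.9)*100 = 43.43 %

43.43 %


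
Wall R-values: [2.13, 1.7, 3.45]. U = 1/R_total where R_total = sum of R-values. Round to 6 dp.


R_total = 2.13 + 1.7 + 3.45 = 7.28
U = 1/7.28 = 0.137363

0.137363


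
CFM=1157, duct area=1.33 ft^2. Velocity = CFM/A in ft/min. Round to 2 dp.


V = 1157 / 1.33 = 869.92 ft/min

869.92 ft/min


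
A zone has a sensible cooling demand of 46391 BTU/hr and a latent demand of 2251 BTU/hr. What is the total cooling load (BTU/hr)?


Qt = 46391 + 2251 = 48642 BTU/hr

48642 BTU/hr


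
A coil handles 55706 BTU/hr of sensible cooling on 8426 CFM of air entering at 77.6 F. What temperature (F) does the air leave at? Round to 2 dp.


dT = 55706/(1.08*8426) = 6.1215
T_leave = 77.6 - 6.1215 = 71.48 F

71.48 F


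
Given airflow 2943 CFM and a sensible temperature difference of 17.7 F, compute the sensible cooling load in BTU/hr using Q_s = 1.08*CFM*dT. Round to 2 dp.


Q = 1.08 * 2943 * 17.7 = 56258.39 BTU/hr

56258.39 BTU/hr


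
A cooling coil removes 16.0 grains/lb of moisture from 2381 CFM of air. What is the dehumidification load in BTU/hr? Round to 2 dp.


Q = 0.68 * 2381 * 16.0 = 25905.28 BTU/hr

25905.28 BTU/hr


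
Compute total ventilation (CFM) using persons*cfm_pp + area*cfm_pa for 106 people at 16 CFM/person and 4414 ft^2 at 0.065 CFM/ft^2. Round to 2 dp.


Total = 106*16 + 4414*0.065 = 1982.91 CFM

1982.91 CFM


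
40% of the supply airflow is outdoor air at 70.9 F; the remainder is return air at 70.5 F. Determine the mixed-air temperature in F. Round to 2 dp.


T_mix = 0.4*70.9 + 0.6*70.5 = 70.66 F

70.66 F


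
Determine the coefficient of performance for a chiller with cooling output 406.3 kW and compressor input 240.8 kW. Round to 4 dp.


COP = 406.3 / 240.8 = 1.6873

1.6873


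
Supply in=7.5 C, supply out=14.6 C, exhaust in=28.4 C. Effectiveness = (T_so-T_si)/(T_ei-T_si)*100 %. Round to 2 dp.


eff = (14.6-7.5)/(28.4-7.5)*100 = 33.97 %

33.97 %


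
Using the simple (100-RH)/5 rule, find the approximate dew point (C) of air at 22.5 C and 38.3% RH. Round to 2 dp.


Td = 22.5 - (100-38.3)/5 = 10.16 C

10.16 C


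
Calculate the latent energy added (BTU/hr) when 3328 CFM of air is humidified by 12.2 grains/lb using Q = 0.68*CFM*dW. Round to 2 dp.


Q = 0.68 * 3328 * 12.2 = 27609.09 BTU/hr

27609.09 BTU/hr


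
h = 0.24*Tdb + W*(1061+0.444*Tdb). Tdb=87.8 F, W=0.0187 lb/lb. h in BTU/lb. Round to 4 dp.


h = 0.24*87.8 + 0.0187*(1061+0.444*87.8) = 41.6417 BTU/lb

41.6417 BTU/lb


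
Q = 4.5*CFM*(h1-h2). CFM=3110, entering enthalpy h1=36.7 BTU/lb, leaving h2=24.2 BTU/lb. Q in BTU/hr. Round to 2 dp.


Q = 4.5 * 3110 * (36.7 - 24.2) = 174937.50 BTU/hr

174937.50 BTU/hr


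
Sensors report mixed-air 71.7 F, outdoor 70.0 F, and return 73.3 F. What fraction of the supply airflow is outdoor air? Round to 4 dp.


frac = (71.7 - 73.3) / (70.0 - 73.3) = 0.4848

0.4848


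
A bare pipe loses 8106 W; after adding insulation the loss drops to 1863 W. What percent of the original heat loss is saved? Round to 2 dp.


Savings = ((8106-1863)/8106)*100 = 77.02 %

77.02 %


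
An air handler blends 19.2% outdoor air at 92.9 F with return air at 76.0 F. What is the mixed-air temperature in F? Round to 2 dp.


T_mix = 76.0 + (19.2/100)*(92.9-76.0) = 79.24 F

79.24 F


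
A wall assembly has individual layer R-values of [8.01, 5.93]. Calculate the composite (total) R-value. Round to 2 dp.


R_total = 8.01 + 5.93 = 13.94

13.94


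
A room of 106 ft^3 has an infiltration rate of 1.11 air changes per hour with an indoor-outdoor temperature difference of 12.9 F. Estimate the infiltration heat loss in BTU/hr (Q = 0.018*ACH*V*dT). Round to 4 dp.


Q = 0.018 * 1.11 * 106 * 12.9 = 27.3207 BTU/hr

27.3207 BTU/hr


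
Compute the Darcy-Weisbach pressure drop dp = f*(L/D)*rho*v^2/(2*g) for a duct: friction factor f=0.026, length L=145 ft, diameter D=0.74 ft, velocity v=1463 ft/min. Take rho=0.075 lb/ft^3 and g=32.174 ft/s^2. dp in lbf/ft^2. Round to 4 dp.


v_fps = 1463/60 = 24.3833 ft/s
dp = 0.026*(145/0.74)*0.075*24.3833^2/(2*32.174) = 3.5304 lbf/ft^2

3.5304 lbf/ft^2


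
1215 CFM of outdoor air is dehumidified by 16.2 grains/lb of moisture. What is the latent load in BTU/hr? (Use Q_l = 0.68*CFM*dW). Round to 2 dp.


Q = 0.68 * 1215 * 16.2 = 13384.44 BTU/hr

13384.44 BTU/hr


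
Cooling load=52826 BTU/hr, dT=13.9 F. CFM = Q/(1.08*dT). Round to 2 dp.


CFM = 52826 / (1.08 * 13.9) = 3518.92

3518.92 CFM


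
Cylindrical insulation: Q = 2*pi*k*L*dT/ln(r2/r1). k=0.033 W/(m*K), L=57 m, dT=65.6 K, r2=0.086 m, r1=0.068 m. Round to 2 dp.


Q = 2*pi*0.033*57*65.6/ln(0.086/0.068) = 3301.42 W

3301.42 W


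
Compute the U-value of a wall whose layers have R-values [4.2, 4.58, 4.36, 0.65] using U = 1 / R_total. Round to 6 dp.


R_total = 4.2 + 4.58 + 4.36 + 0.65 = 13.79
U = 1/13.79 = 0.072516

0.072516


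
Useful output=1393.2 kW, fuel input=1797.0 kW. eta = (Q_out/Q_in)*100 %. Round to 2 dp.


eta = (1393.2/1797.0)*100 = 77.53 %

77.53 %


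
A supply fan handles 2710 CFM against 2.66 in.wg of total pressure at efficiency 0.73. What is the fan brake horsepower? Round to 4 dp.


BHP = 2710 * 2.66 / (6356 * 0.73) = 1.5536 hp

1.5536 hp


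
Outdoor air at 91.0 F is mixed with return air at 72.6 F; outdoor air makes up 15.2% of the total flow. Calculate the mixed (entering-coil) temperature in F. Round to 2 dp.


T_mix = 72.6 + (15.2/100)*(91.0-72.6) = 75.40 F

75.40 F


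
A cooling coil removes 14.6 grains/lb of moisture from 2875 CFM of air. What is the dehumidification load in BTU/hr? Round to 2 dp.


Q = 0.68 * 2875 * 14.6 = 28543.00 BTU/hr

28543.00 BTU/hr


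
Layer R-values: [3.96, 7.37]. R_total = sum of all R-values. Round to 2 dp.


R_total = 3.96 + 7.37 = 11.33

11.33


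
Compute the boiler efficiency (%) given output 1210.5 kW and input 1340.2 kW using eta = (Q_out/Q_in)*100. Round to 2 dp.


eta = (1210.5/1340.2)*100 = 90.32 %

90.32 %


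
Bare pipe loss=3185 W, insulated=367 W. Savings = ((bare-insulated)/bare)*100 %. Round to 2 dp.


Savings = ((3185-367)/3185)*100 = 88.48 %

88.48 %


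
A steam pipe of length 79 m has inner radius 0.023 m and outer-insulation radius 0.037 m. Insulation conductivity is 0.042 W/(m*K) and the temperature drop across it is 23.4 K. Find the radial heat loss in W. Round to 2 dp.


Q = 2*pi*0.042*79*23.4/ln(0.037/0.023) = 1026.10 W

1026.10 W


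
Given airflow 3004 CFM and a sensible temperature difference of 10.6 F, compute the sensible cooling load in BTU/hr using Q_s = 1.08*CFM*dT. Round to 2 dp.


Q = 1.08 * 3004 * 10.6 = 34389.79 BTU/hr

34389.79 BTU/hr


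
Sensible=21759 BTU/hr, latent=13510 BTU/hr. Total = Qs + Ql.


Qt = 21759 + 13510 = 35269 BTU/hr

35269 BTU/hr


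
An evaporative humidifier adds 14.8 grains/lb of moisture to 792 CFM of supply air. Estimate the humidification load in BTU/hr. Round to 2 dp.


Q = 0.68 * 792 * 14.8 = 7970.69 BTU/hr

7970.69 BTU/hr


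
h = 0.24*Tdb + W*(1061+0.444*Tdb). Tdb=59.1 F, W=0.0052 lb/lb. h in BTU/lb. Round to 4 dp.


h = 0.24*59.1 + 0.0052*(1061+0.444*59.1) = 19.8377 BTU/lb

19.8377 BTU/lb


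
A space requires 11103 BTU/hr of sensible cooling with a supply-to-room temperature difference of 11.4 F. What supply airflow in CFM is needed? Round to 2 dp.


CFM = 11103 / (1.08 * 11.4) = 901.80

901.80 CFM


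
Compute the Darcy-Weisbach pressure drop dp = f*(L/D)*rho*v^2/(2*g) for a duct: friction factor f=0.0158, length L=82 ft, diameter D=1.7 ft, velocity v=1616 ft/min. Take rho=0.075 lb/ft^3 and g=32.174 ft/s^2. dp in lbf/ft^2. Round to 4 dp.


v_fps = 1616/60 = 26.9333 ft/s
dp = 0.0158*(82/1.7)*0.075*26.9333^2/(2*32.174) = 0.6444 lbf/ft^2

0.6444 lbf/ft^2


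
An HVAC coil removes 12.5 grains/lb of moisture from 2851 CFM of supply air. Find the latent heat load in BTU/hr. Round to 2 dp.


Q = 0.68 * 2851 * 12.5 = 24233.50 BTU/hr

24233.50 BTU/hr


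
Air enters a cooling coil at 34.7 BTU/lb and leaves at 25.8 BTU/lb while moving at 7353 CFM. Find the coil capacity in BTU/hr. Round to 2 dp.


Q = 4.5 * 7353 * (34.7 - 25.8) = 294487.65 BTU/hr

294487.65 BTU/hr


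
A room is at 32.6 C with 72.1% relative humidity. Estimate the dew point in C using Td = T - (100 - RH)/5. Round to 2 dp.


Td = 32.6 - (100-72.1)/5 = 27.02 C

27.02 C


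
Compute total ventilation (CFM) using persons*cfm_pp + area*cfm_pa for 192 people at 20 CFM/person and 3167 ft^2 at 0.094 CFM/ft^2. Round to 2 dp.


Total = 192*20 + 3167*0.094 = 4137.70 CFM

4137.70 CFM


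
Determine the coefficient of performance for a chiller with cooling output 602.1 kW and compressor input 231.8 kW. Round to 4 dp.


COP = 602.1 / 231.8 = 2.5975

2.5975


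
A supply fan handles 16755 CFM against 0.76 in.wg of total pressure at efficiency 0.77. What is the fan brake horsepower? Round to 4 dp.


BHP = 16755 * 0.76 / (6356 * 0.77) = 2.6019 hp

2.6019 hp


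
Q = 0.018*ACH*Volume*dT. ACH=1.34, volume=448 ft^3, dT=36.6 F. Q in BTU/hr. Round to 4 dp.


Q = 0.018 * 1.34 * 448 * 36.6 = 395.4908 BTU/hr

395.4908 BTU/hr


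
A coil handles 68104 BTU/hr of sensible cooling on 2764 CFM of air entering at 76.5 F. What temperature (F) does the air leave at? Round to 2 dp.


dT = 68104/(1.08*2764) = 22.8145
T_leave = 76.5 - 22.8145 = 53.69 F

53.69 F


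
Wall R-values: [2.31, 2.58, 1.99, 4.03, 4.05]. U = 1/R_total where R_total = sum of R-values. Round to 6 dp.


R_total = 2.31 + 2.58 + 1.99 + 4.03 + 4.05 = 14.96
U = 1/14.96 = 0.066845

0.066845


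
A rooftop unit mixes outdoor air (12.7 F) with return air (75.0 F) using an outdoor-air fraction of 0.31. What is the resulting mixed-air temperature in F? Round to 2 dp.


T_mix = 0.31*12.7 + 0.69*75.0 = 55.69 F

55.69 F


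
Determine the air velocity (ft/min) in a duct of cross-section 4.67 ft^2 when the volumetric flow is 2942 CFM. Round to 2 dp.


V = 2942 / 4.67 = 629.98 ft/min

629.98 ft/min


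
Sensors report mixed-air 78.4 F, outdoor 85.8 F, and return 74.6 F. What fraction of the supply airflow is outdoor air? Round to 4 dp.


frac = (78.4 - 74.6) / (85.8 - 74.6) = 0.3393

0.3393


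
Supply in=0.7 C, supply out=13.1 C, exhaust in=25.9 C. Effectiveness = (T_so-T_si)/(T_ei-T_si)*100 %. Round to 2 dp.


eff = (13.1-0.7)/(25.9-0.7)*100 = 49.21 %

49.21 %


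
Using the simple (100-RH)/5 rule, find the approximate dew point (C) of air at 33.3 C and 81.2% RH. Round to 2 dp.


Td = 33.3 - (100-81.2)/5 = 29.54 C

29.54 C


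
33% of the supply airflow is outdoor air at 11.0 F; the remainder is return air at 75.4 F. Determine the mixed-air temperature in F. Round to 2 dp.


T_mix = 0.33*11.0 + 0.67*75.4 = 54.15 F

54.15 F


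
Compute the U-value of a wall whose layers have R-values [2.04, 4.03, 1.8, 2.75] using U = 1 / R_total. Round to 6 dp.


R_total = 2.04 + 4.03 + 1.8 + 2.75 = 10.62
U = 1/10.62 = 0.094162

0.094162


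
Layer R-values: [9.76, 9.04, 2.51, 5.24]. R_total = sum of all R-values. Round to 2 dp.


R_total = 9.76 + 9.04 + 2.51 + 5.24 = 26.55

26.55


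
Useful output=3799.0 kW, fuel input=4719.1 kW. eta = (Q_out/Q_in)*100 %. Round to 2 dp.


eta = (3799.0/4719.1)*100 = 80.50 %

80.50 %


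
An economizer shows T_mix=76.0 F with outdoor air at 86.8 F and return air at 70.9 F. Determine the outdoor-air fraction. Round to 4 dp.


frac = (76.0 - 70.9) / (86.8 - 70.9) = 0.3208

0.3208


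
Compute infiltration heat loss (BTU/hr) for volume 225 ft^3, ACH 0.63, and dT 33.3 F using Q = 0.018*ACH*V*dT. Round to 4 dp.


Q = 0.018 * 0.63 * 225 * 33.3 = 84.9650 BTU/hr

84.9650 BTU/hr


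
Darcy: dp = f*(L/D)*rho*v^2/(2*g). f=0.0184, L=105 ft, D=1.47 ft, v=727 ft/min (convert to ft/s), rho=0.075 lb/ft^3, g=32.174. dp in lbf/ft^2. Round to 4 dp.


v_fps = 727/60 = 12.1167 ft/s
dp = 0.0184*(105/1.47)*0.075*12.1167^2/(2*32.174) = 0.2249 lbf/ft^2

0.2249 lbf/ft^2


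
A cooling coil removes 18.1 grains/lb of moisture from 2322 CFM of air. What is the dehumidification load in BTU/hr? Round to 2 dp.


Q = 0.68 * 2322 * 18.1 = 28579.18 BTU/hr

28579.18 BTU/hr


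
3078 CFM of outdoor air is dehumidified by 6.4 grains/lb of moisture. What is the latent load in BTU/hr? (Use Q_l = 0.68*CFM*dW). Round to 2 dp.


Q = 0.68 * 3078 * 6.4 = 13395.46 BTU/hr

13395.46 BTU/hr


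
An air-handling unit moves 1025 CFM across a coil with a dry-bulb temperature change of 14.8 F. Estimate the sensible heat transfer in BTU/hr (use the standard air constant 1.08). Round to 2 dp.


Q = 1.08 * 1025 * 14.8 = 16383.60 BTU/hr

16383.60 BTU/hr


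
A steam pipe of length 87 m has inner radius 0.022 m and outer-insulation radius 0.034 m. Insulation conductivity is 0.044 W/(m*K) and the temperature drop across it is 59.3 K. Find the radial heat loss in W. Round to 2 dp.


Q = 2*pi*0.044*87*59.3/ln(0.034/0.022) = 3276.42 W

3276.42 W


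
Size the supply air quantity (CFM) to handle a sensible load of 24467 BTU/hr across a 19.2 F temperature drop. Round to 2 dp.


CFM = 24467 / (1.08 * 19.2) = 1179.93

1179.93 CFM


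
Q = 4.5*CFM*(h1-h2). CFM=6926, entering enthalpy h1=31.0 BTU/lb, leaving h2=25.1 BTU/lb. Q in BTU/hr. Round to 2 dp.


Q = 4.5 * 6926 * (31.0 - 25.1) = 183885.30 BTU/hr

183885.30 BTU/hr


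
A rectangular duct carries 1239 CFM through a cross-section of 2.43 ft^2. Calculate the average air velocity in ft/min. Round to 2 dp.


V = 1239 / 2.43 = 509.88 ft/min

509.88 ft/min


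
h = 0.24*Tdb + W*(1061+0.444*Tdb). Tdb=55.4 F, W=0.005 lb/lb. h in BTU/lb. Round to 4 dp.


h = 0.24*55.4 + 0.005*(1061+0.444*55.4) = 18.7240 BTU/lb

18.7240 BTU/lb


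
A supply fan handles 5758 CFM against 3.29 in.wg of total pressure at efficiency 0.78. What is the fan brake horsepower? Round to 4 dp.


BHP = 5758 * 3.29 / (6356 * 0.78) = 3.8211 hp

3.8211 hp


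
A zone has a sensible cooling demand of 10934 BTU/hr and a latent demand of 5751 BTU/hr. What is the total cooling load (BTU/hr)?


Qt = 10934 + 5751 = 16685 BTU/hr

16685 BTU/hr


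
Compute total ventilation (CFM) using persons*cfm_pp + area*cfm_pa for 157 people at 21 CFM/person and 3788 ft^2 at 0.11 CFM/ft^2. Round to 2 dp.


Total = 157*21 + 3788*0.11 = 3713.68 CFM

3713.68 CFM


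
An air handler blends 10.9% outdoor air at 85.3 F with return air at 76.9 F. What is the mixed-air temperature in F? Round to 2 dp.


T_mix = 76.9 + (10.9/100)*(85.3-76.9) = 77.82 F

77.82 F
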